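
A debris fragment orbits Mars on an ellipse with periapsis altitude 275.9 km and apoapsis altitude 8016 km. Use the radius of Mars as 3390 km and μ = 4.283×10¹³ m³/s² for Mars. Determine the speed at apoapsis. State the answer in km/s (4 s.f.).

v ≈ 1.352 km/s

r_p = 3390 + 275.9 = 3665.9 km = 3.6659×10⁶ m.
r_a = 3390 + 8016 = 11406 km = 1.1406×10⁷ m.
Semi-major axis a = (r_p + r_a)/2 = 7535.9 km = 7.536×10⁶ m.
Vis-viva: v² = μ(2/r − 1/a) = 4.283×10¹³ × (1.753×10⁻⁷ − 1.327×10⁻⁷) = 1.827×10⁶ m²/s².
v = 1352 m/s = 1.352 km/s.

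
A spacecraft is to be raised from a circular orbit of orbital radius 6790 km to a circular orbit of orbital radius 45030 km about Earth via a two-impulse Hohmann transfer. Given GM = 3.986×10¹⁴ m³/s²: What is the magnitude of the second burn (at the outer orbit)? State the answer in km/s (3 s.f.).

r₁ = 6790 km = 6.790×10⁶ m.
r₂ = 45030 km = 4.503×10⁷ m.
Transfer ellipse a_t = (r₁ + r₂)/2 = 2.591×10⁷ m.
At r₁: circular v_c1 = √(μ/r₁) = 7662 m/s; transfer-perigee v_p = √[μ(2/r₁ − 1/a_t)] = 10100 m/s.
At r₂: circular v_c2 = √(μ/r₂) = 2975 m/s; transfer-apogee v_a = √[μ(2/r₂ − 1/a_t)] = 1523 m/s.
Δv₂ = v_c2 − v_a = 1452 m/s.
= 1.452 km/s.

Δv ≈ 1.45 km/s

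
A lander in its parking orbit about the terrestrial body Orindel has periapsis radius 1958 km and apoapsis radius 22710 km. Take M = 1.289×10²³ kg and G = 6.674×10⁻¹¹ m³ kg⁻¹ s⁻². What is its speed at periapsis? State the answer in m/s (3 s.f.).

μ = GM = 6.674×10⁻¹¹ × 1.289×10²³ = 8.603×10¹² m³/s².
Semi-major axis a = (r_p + r_a)/2 = 12334 km = 1.233×10⁷ m.
Vis-viva: v² = μ(2/r − 1/a) = 8.603×10¹² × (1.021×10⁻⁶ − 8.108×10⁻⁸) = 8.090×10⁶ m²/s².
v = 2844 m/s.

v ≈ 2840 m/s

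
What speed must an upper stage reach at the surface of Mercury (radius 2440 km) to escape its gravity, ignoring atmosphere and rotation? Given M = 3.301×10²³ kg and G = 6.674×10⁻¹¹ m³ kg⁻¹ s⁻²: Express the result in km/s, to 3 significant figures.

μ = GM = 6.674×10⁻¹¹ × 3.301×10²³ = 2.203×10¹³ m³/s².
r = R = 2.440×10⁶ m.
Escape speed v_esc = √(2μ/r) = √(2 × 2.203×10¹³ / 2.440×10⁶) = √(1.806×10⁷) = 4249 m/s.
= 4.249 km/s.

v_esc ≈ 4.25 km/s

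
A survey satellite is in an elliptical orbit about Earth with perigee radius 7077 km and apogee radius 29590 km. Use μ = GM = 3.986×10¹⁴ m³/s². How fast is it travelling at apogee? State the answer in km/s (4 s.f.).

Semi-major axis a = (r_p + r_a)/2 = 18334 km = 1.833×10⁷ m.
Vis-viva: v² = μ(2/r − 1/a) = 3.986×10¹⁴ × (6.759×10⁻⁸ − 5.454×10⁻⁸) = 5.200×10⁶ m²/s².
v = 2280 m/s = 2.280 km/s.

v ≈ 2.280 km/s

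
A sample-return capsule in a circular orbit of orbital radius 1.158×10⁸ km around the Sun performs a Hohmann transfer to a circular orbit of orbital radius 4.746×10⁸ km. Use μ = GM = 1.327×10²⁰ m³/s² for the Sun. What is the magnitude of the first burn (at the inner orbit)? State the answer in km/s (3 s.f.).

r₁ = 1.158×10⁸ km = 1.158×10¹¹ m.
r₂ = 4.746×10⁸ km = 4.746×10¹¹ m.
Transfer ellipse a_t = (r₁ + r₂)/2 = 2.952×10¹¹ m.
At r₁: circular v_c1 = √(μ/r₁) = 33850 m/s; transfer-perihelion v_p = √[μ(2/r₁ − 1/a_t)] = 42920 m/s.
Δv₁ = v_p − v_c1 = 9071 m/s.
= 9.071 km/s.

Δv ≈ 9.07 km/s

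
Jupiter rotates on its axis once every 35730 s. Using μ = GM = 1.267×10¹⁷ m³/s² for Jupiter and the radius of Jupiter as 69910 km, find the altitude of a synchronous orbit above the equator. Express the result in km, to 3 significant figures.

A synchronous orbit has period T, so by Kepler's third law a = (μT²/4π²)^(1/3).
μT²/4π² = 1.267×10¹⁷ × (3.573×10⁴)² / 39.48 = 4.097×10²⁴ m³.
a = 1.600×10⁸ m = 1.6002×10⁵ km.
Altitude h = a − R = 1.6002×10⁵ − 69910 = 90105 km.

h_sync ≈ 90100 km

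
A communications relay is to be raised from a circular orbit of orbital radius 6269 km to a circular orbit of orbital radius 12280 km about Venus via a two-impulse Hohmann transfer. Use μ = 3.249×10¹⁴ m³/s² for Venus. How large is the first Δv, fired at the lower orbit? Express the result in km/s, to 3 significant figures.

r₁ = 6269 km = 6.269×10⁶ m.
r₂ = 12280 km = 1.228×10⁷ m.
Transfer ellipse a_t = (r₁ + r₂)/2 = 9.274×10⁶ m.
At r₁: circular v_c1 = √(μ/r₁) = 7199 m/s; transfer-periapsis v_p = √[μ(2/r₁ − 1/a_t)] = 8284 m/s.
Δv₁ = v_p − v_c1 = 1085 m/s.
= 1.085 km/s.

Δv ≈ 1.08 km/s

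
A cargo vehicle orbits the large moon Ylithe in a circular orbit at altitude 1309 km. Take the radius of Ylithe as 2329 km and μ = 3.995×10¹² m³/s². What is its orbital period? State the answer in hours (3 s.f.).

r = 2329 + 1309 = 3638.0 km = 3.6380×10⁶ m.
Kepler's third law: T = 2π√(r³/μ) = 2π√((3.638×10⁶)³ / 3.995×10¹²).
r³/μ = 1.205×10⁷ s², so T = 2π × 3.472×10³ = 2.181×10⁴ s.
Converting: 2.181×10⁴ s ÷ 3600 = 6.059 hours.

T ≈ 6.06 hours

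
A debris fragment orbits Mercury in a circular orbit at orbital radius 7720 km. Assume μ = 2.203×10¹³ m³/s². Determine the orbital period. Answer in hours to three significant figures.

r = 7720 km = 7.720×10⁶ m.
Kepler's third law: T = 2π√(r³/μ) = 2π√((7.720×10⁶)³ / 2.203×10¹³).
r³/μ = 2.089×10⁷ s², so T = 2π × 4.570×10³ = 2.871×10⁴ s.
Converting: 2.871×10⁴ s ÷ 3600 = 7.976 hours.

T ≈ 7.98 hours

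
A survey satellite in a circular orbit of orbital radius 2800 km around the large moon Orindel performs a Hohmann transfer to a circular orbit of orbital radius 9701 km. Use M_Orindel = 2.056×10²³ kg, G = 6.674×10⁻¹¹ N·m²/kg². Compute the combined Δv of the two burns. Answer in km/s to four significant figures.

Δv_total ≈ 0.9375 km/s

μ = GM = 6.674×10⁻¹¹ × 2.056×10²³ = 1.372×10¹³ m³/s².
r₁ = 2800 km = 2.800×10⁶ m.
r₂ = 9701 km = 9.701×10⁶ m.
Transfer ellipse a_t = (r₁ + r₂)/2 = 6.250×10⁶ m.
At r₁: circular v_c1 = √(μ/r₁) = 2214 m/s; transfer-periapsis v_p = √[μ(2/r₁ − 1/a_t)] = 2758 m/s.
Δv₁ = v_p − v_c1 = 544.2 m/s.
At r₂: circular v_c2 = √(μ/r₂) = 1189 m/s; transfer-apoapsis v_a = √[μ(2/r₂ − 1/a_t)] = 796.0 m/s.
Δv₂ = v_c2 − v_a = 393.3 m/s.
Total Δv = Δv₁ + Δv₂ = 937.5 m/s = 0.9375 km/s.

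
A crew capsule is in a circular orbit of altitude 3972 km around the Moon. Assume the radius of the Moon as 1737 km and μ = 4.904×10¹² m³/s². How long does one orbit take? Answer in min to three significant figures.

T ≈ 645 min

r = 1737 + 3972 = 5709.0 km = 5.7090×10⁶ m.
Kepler's third law: T = 2π√(r³/μ) = 2π√((5.709×10⁶)³ / 4.904×10¹²).
r³/μ = 3.794×10⁷ s², so T = 2π × 6.160×10³ = 3.870×10⁴ s.
Converting: 3.870×10⁴ s ÷ 60.00 = 645.1 min.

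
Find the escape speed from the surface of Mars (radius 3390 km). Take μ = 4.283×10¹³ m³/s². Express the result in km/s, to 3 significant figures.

r = R = 3.390×10⁶ m.
Escape speed v_esc = √(2μ/r) = √(2 × 4.283×10¹³ / 3.390×10⁶) = √(2.527×10⁷) = 5027 m/s.
= 5.027 km/s.

v_esc ≈ 5.03 km/s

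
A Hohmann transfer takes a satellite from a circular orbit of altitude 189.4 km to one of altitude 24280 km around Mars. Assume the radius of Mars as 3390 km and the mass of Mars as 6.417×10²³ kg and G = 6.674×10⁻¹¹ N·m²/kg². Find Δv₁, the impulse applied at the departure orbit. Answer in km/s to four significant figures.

μ = GM = 6.674×10⁻¹¹ × 6.417×10²³ = 4.283×10¹³ m³/s².
r₁ = 3390 + 189.4 = 3579.4 km = 3.5794×10⁶ m.
r₂ = 3390 + 24280 = 27670 km = 2.7670×10⁷ m.
Transfer ellipse a_t = (r₁ + r₂)/2 = 1.562×10⁷ m.
At r₁: circular v_c1 = √(μ/r₁) = 3459 m/s; transfer-periapsis v_p = √[μ(2/r₁ − 1/a_t)] = 4603 m/s.
Δv₁ = v_p − v_c1 = 1144 m/s.
= 1.144 km/s.

Δv ≈ 1.144 km/s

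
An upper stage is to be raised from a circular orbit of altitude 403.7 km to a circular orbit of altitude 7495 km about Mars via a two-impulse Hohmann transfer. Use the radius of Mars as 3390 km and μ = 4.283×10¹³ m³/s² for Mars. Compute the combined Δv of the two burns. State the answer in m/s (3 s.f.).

Δv_total ≈ 1290 m/s

r₁ = 3390 + 403.7 = 3793.7 km = 3.7937×10⁶ m.
r₂ = 3390 + 7495 = 10885 km = 1.0885×10⁷ m.
Transfer ellipse a_t = (r₁ + r₂)/2 = 7.339×10⁶ m.
At r₁: circular v_c1 = √(μ/r₁) = 3360 m/s; transfer-periapsis v_p = √[μ(2/r₁ − 1/a_t)] = 4092 m/s.
Δv₁ = v_p − v_c1 = 731.9 m/s.
At r₂: circular v_c2 = √(μ/r₂) = 1984 m/s; transfer-apoapsis v_a = √[μ(2/r₂ − 1/a_t)] = 1426 m/s.
Δv₂ = v_c2 − v_a = 557.5 m/s.
Total Δv = Δv₁ + Δv₂ = 1289 m/s.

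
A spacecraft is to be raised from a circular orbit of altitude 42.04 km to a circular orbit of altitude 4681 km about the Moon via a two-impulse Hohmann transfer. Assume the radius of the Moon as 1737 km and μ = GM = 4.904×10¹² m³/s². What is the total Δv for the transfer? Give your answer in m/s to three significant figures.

Δv_total ≈ 716 m/s

r₁ = 1737 + 42.04 = 1779.0 km = 1.7790×10⁶ m.
r₂ = 1737 + 4681 = 6418.0 km = 6.4180×10⁶ m.
Transfer ellipse a_t = (r₁ + r₂)/2 = 4.099×10⁶ m.
At r₁: circular v_c1 = √(μ/r₁) = 1660 m/s; transfer-perilune v_p = √[μ(2/r₁ − 1/a_t)] = 2078 m/s.
Δv₁ = v_p − v_c1 = 417.3 m/s.
At r₂: circular v_c2 = √(μ/r₂) = 874.1 m/s; transfer-apolune v_a = √[μ(2/r₂ − 1/a_t)] = 575.9 m/s.
Δv₂ = v_c2 − v_a = 298.2 m/s.
Total Δv = Δv₁ + Δv₂ = 715.6 m/s.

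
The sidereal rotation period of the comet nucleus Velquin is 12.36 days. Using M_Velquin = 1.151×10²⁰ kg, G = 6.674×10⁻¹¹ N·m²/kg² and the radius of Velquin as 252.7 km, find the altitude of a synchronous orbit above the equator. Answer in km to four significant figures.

μ = GM = 6.674×10⁻¹¹ × 1.151×10²⁰ = 7.682×10⁹ m³/s².
T = 12.36 days = 1.068×10⁶ s.
A synchronous orbit has period T, so by Kepler's third law a = (μT²/4π²)^(1/3).
μT²/4π² = 7.682×10⁹ × (1.068×10⁶)² / 39.48 = 2.219×10²⁰ m³.
a = 6.054×10⁶ m = 6054.2 km.
Altitude h = a − R = 6054.2 − 252.7 = 5801.5 km.

h_sync ≈ 5801 km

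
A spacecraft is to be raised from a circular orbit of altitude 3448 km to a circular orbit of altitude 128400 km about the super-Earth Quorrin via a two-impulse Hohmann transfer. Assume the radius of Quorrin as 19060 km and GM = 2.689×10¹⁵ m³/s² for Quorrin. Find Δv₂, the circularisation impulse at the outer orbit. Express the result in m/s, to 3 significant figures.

Δv ≈ 2070 m/s

r₁ = 19060 + 3448 = 22508 km = 2.2508×10⁷ m.
r₂ = 19060 + 128400 = 147460 km = 1.4746×10⁸ m.
Transfer ellipse a_t = (r₁ + r₂)/2 = 8.498×10⁷ m.
At r₁: circular v_c1 = √(μ/r₁) = 10930 m/s; transfer-periapsis v_p = √[μ(2/r₁ − 1/a_t)] = 14400 m/s.
At r₂: circular v_c2 = √(μ/r₂) = 4270 m/s; transfer-apoapsis v_a = √[μ(2/r₂ − 1/a_t)] = 2198 m/s.
Δv₂ = v_c2 − v_a = 2073 m/s.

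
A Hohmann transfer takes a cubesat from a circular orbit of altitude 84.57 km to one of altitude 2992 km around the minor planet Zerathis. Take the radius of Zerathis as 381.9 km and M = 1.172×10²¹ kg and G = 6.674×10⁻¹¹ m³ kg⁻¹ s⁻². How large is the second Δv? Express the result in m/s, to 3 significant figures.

μ = GM = 6.674×10⁻¹¹ × 1.172×10²¹ = 7.822×10¹⁰ m³/s².
r₁ = 381.9 + 84.57 = 466.47 km = 4.6647×10⁵ m.
r₂ = 381.9 + 2992 = 3373.9 km = 3.3739×10⁶ m.
Transfer ellipse a_t = (r₁ + r₂)/2 = 1.920×10⁶ m.
At r₁: circular v_c1 = √(μ/r₁) = 409.5 m/s; transfer-periapsis v_p = √[μ(2/r₁ − 1/a_t)] = 542.8 m/s.
At r₂: circular v_c2 = √(μ/r₂) = 152.3 m/s; transfer-apoapsis v_a = √[μ(2/r₂ − 1/a_t)] = 75.05 m/s.
Δv₂ = v_c2 − v_a = 77.22 m/s.

Δv ≈ 77.2 m/s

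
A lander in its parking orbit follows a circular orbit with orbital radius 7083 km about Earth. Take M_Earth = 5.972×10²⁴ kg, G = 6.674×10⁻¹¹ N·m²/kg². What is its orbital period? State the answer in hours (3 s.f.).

T ≈ 1.65 hours

μ = GM = 6.674×10⁻¹¹ × 5.972×10²⁴ = 3.986×10¹⁴ m³/s².
r = 7083 km = 7.083×10⁶ m.
Kepler's third law: T = 2π√(r³/μ) = 2π√((7.083×10⁶)³ / 3.986×10¹⁴).
r³/μ = 8.916×10⁵ s², so T = 2π × 9.442×10² = 5.933×10³ s.
Converting: 5.933×10³ s ÷ 3600 = 1.648 hours.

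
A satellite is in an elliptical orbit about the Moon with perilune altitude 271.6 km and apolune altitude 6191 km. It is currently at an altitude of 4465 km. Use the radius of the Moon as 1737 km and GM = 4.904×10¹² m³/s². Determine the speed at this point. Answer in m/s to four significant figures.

r_p = 1737 + 271.6 = 2008.6 km = 2.0086×10⁶ m.
r_a = 1737 + 6191 = 7928.0 km = 7.9280×10⁶ m.
r = 1737 + 4465 = 6202.0 km = 6.202×10⁶ m.
Semi-major axis a = (r_p + r_a)/2 = 4968.3 km = 4.968×10⁶ m.
Vis-viva: v² = μ(2/r − 1/a) = 4.904×10¹² × (3.225×10⁻⁷ − 2.013×10⁻⁷) = 5.944×10⁵ m²/s².
v = 771.0 m/s.

v ≈ 771.0 m/s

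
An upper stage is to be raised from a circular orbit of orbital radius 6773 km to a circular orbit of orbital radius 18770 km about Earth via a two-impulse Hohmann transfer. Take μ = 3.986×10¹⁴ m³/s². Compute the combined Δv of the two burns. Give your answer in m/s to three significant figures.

Δv_total ≈ 2880 m/s

r₁ = 6773 km = 6.773×10⁶ m.
r₂ = 18770 km = 1.877×10⁷ m.
Transfer ellipse a_t = (r₁ + r₂)/2 = 1.277×10⁷ m.
At r₁: circular v_c1 = √(μ/r₁) = 7671 m/s; transfer-perigee v_p = √[μ(2/r₁ − 1/a_t)] = 9300 m/s.
Δv₁ = v_p − v_c1 = 1629 m/s.
At r₂: circular v_c2 = √(μ/r₂) = 4608 m/s; transfer-apogee v_a = √[μ(2/r₂ − 1/a_t)] = 3356 m/s.
Δv₂ = v_c2 − v_a = 1252 m/s.
Total Δv = Δv₁ + Δv₂ = 2881 m/s.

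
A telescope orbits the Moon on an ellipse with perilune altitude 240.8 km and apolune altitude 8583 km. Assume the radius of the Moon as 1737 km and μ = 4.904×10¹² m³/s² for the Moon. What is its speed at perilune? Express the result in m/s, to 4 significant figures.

r_p = 1737 + 240.8 = 1977.8 km = 1.9778×10⁶ m.
r_a = 1737 + 8583 = 10320 km = 1.0320×10⁷ m.
Semi-major axis a = (r_p + r_a)/2 = 6148.9 km = 6.149×10⁶ m.
Vis-viva: v² = μ(2/r − 1/a) = 4.904×10¹² × (1.011×10⁻⁶ − 1.626×10⁻⁷) = 4.162×10⁶ m²/s².
v = 2040 m/s.

v ≈ 2040 m/s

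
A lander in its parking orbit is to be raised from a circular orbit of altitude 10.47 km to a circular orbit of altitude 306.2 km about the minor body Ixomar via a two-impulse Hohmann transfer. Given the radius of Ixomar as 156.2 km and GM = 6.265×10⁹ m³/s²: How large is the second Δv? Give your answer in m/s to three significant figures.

r₁ = 156.2 + 10.47 = 166.67 km = 1.6667×10⁵ m.
r₂ = 156.2 + 306.2 = 462.40 km = 4.6240×10⁵ m.
Transfer ellipse a_t = (r₁ + r₂)/2 = 3.145×10⁵ m.
At r₁: circular v_c1 = √(μ/r₁) = 193.9 m/s; transfer-periapsis v_p = √[μ(2/r₁ − 1/a_t)] = 235.1 m/s.
At r₂: circular v_c2 = √(μ/r₂) = 116.4 m/s; transfer-apoapsis v_a = √[μ(2/r₂ − 1/a_t)] = 84.73 m/s.
Δv₂ = v_c2 − v_a = 31.67 m/s.

Δv ≈ 31.7 m/s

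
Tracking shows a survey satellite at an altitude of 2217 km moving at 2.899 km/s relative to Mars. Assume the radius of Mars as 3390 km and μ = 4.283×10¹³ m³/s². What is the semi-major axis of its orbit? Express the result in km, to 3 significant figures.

a ≈ 6230 km

r = 3390 + 2217 = 5607.0 km = 5.607×10⁶ m.
Specific orbital energy ε = v²/2 − μ/r = (2899)²/2 − 4.283×10¹³/5.607×10⁶ = -3.437×10⁶ J/kg.
Since ε = −μ/(2a), a = −μ/(2ε) = 6.232×10⁶ m = 6231.5 km.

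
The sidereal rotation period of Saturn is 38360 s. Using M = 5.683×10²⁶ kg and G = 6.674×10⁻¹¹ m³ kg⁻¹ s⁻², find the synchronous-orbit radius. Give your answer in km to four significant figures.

μ = GM = 6.674×10⁻¹¹ × 5.683×10²⁶ = 3.793×10¹⁶ m³/s².
A synchronous orbit has period T, so by Kepler's third law a = (μT²/4π²)^(1/3).
μT²/4π² = 3.793×10¹⁶ × (3.836×10⁴)² / 39.48 = 1.414×10²⁴ m³.
a = 1.122×10⁸ m = 1.1223×10⁵ km.

r_sync ≈ 1.122×10⁵ km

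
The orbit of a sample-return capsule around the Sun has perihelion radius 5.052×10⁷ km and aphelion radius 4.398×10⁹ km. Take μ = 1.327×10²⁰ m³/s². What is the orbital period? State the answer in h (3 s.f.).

Semi-major axis a = (r_p + r_a)/2 = (5.0520×10⁷ + 4.3980×10⁹)/2 = 2.2243×10⁹ km = 2.224×10¹² m.
By Kepler's third law T = 2π√(a³/μ) = 2π × 2.880×10⁸ = 1.809×10⁹ s.
= 5.026×10⁵ h.

T ≈ 503000 h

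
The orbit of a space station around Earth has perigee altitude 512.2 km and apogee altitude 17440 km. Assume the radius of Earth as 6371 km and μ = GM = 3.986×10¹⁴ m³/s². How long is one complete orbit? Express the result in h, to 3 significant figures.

r_p = 6371 + 512.2 = 6883.2 km = 6.8832×10⁶ m.
r_a = 6371 + 17440 = 23811 km = 2.3811×10⁷ m.
Semi-major axis a = (r_p + r_a)/2 = (6883.2 + 23811)/2 = 15347 km = 1.535×10⁷ m.
By Kepler's third law T = 2π√(a³/μ) = 2π × 3.011×10³ = 1.892×10⁴ s.
= 5.256 h.

T ≈ 5.26 h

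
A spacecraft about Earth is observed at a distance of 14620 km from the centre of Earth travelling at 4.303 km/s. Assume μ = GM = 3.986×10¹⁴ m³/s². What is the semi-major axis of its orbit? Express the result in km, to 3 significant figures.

r = 1.462×10⁷ m.
Specific orbital energy ε = v²/2 − μ/r = (4303)²/2 − 3.986×10¹⁴/1.462×10⁷ = -1.801×10⁷ J/kg.
Since ε = −μ/(2a), a = −μ/(2ε) = 1.107×10⁷ m = 11068 km.

a ≈ 11100 km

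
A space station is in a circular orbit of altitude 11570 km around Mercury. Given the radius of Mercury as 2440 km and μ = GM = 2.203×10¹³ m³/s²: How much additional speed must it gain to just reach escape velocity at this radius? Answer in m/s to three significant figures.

r = 2440 + 11570 = 14010 km = 1.4010×10⁷ m.
Circular speed v_c = √(μ/r) = 1254 m/s.
Escape speed v_esc = √(2μ/r) = √2 × v_c = 1773 m/s.
Δv = v_esc − v_c = 519.4 m/s.

Δv ≈ 519 m/s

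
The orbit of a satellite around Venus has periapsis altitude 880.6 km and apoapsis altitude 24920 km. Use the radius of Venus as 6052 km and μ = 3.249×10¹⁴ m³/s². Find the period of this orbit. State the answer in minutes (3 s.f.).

T ≈ 479 minutes

r_p = 6052 + 880.6 = 6932.6 km = 6.9326×10⁶ m.
r_a = 6052 + 24920 = 30972 km = 3.0972×10⁷ m.
Semi-major axis a = (r_p + r_a)/2 = (6932.6 + 30972)/2 = 18952 km = 1.895×10⁷ m.
By Kepler's third law T = 2π√(a³/μ) = 2π × 4.577×10³ = 2.876×10⁴ s.
= 479.3 minutes.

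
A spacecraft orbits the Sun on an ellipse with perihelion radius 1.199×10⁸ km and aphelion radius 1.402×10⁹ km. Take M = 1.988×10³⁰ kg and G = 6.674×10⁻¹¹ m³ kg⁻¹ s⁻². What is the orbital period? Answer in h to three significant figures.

μ = GM = 6.674×10⁻¹¹ × 1.988×10³⁰ = 1.327×10²⁰ m³/s².
Semi-major axis a = (r_p + r_a)/2 = (1.1990×10⁸ + 1.4020×10⁹)/2 = 7.6095×10⁸ km = 7.610×10¹¹ m.
By Kepler's third law T = 2π√(a³/μ) = 2π × 5.763×10⁷ = 3.621×10⁸ s.
= 1.006×10⁵ h.

T ≈ 101000 h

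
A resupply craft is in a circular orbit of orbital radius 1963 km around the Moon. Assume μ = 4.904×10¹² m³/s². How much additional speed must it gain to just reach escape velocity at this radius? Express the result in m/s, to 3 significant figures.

Δv ≈ 655 m/s

r = 1963 km = 1.963×10⁶ m.
Circular speed v_c = √(μ/r) = 1581 m/s.
Escape speed v_esc = √(2μ/r) = √2 × v_c = 2235 m/s.
Δv = v_esc − v_c = 654.7 m/s.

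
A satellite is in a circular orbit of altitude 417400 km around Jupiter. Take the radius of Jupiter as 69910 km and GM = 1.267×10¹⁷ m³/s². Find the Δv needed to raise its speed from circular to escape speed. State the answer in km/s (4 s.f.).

r = 69910 + 417400 = 487310 km = 4.8731×10⁸ m.
Circular speed v_c = √(μ/r) = 16120 m/s.
Escape speed v_esc = √(2μ/r) = √2 × v_c = 22800 m/s.
Δv = v_esc − v_c = 6679 m/s = 6.679 km/s.

Δv ≈ 6.679 km/s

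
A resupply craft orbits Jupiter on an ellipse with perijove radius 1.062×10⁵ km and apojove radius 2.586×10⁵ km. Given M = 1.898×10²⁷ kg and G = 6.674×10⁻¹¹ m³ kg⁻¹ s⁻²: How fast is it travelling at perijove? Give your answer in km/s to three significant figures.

v ≈ 41.1 km/s

μ = GM = 6.674×10⁻¹¹ × 1.898×10²⁷ = 1.267×10¹⁷ m³/s².
Semi-major axis a = (r_p + r_a)/2 = 1.8240×10⁵ km = 1.824×10⁸ m.
Vis-viva: v² = μ(2/r − 1/a) = 1.267×10¹⁷ × (1.883×10⁻⁸ − 5.482×10⁻⁹) = 1.691×10⁹ m²/s².
v = 41120 m/s = 41.12 km/s.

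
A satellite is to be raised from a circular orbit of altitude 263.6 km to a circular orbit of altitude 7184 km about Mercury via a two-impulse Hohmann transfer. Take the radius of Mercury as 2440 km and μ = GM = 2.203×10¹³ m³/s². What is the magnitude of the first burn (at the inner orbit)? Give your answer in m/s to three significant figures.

r₁ = 2440 + 263.6 = 2703.6 km = 2.7036×10⁶ m.
r₂ = 2440 + 7184 = 9624.0 km = 9.6240×10⁶ m.
Transfer ellipse a_t = (r₁ + r₂)/2 = 6.164×10⁶ m.
At r₁: circular v_c1 = √(μ/r₁) = 2855 m/s; transfer-periherm v_p = √[μ(2/r₁ − 1/a_t)] = 3567 m/s.
Δv₁ = v_p − v_c1 = 712.3 m/s.

Δv ≈ 712 m/s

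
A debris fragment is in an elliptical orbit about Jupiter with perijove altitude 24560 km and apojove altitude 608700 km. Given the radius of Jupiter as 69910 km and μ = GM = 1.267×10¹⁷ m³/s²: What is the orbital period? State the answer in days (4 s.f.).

T ≈ 1.553 days

r_p = 69910 + 24560 = 94470 km = 9.4470×10⁷ m.
r_a = 69910 + 608700 = 678610 km = 6.7861×10⁸ m.
Semi-major axis a = (r_p + r_a)/2 = (94470 + 6.7861×10⁵)/2 = 3.8654×10⁵ km = 3.865×10⁸ m.
By Kepler's third law T = 2π√(a³/μ) = 2π × 2.135×10⁴ = 1.341×10⁵ s.
= 1.553 days.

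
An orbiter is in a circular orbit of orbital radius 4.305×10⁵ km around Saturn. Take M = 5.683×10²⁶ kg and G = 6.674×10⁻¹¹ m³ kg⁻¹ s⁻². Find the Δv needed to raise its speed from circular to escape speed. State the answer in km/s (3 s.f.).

Δv ≈ 3.89 km/s

μ = GM = 6.674×10⁻¹¹ × 5.683×10²⁶ = 3.793×10¹⁶ m³/s².
r = 4.305×10⁵ km = 4.305×10⁸ m.
Circular speed v_c = √(μ/r) = 9386 m/s.
Escape speed v_esc = √(2μ/r) = √2 × v_c = 13270 m/s.
Δv = v_esc − v_c = 3888 m/s = 3.888 km/s.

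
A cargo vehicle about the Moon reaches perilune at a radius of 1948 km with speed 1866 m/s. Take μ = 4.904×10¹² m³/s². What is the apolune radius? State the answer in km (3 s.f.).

apolune radius ≈ 4370 km

r_p = 1.948×10⁶ m.
Specific energy ε = v²/2 − μ/r = -7.765×10⁵ J/kg, so a = −μ/(2ε) = 3.158×10⁶ m.
The apsides satisfy r_p + r_a = 2a, so the apolune radius is 2a − r_p = 4.368×10⁶ m = 4367.7 km.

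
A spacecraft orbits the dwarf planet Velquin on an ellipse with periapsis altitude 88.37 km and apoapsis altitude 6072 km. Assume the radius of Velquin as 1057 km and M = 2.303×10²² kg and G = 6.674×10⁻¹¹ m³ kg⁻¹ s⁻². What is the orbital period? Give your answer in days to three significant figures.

μ = GM = 6.674×10⁻¹¹ × 2.303×10²² = 1.537×10¹² m³/s².
r_p = 1057 + 88.37 = 1145.4 km = 1.1454×10⁶ m.
r_a = 1057 + 6072 = 7129.0 km = 7.1290×10⁶ m.
Semi-major axis a = (r_p + r_a)/2 = (1145.4 + 7129.0)/2 = 4137.2 km = 4.137×10⁶ m.
By Kepler's third law T = 2π√(a³/μ) = 2π × 6.788×10³ = 4.265×10⁴ s.
= 0.4936 days.

T ≈ 0.494 days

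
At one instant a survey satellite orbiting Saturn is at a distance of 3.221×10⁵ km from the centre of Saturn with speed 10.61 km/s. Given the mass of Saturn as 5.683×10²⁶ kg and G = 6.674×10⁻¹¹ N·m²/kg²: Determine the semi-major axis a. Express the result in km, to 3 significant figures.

a ≈ 3.09×10⁵ km

μ = GM = 6.674×10⁻¹¹ × 5.683×10²⁶ = 3.793×10¹⁶ m³/s².
r = 3.221×10⁸ m.
Specific orbital energy ε = v²/2 − μ/r = (10610)²/2 − 3.793×10¹⁶/3.221×10⁸ = -6.147×10⁷ J/kg.
Since ε = −μ/(2a), a = −μ/(2ε) = 3.085×10⁸ m = 3.0852×10⁵ km.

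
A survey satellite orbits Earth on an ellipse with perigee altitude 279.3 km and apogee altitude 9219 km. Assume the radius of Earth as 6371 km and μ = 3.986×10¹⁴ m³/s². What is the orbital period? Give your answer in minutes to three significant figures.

T ≈ 195 minutes

r_p = 6371 + 279.3 = 6650.3 km = 6.6503×10⁶ m.
r_a = 6371 + 9219 = 15590 km = 1.5590×10⁷ m.
Semi-major axis a = (r_p + r_a)/2 = (6650.3 + 15590)/2 = 11120 km = 1.112×10⁷ m.
By Kepler's third law T = 2π√(a³/μ) = 2π × 1.857×10³ = 1.167×10⁴ s.
= 194.5 minutes.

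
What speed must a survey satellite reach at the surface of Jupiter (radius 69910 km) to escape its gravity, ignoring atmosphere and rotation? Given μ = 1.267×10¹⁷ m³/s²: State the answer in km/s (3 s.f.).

r = R = 6.991×10⁷ m.
Escape speed v_esc = √(2μ/r) = √(2 × 1.267×10¹⁷ / 6.991×10⁷) = √(3.625×10⁹) = 60210 m/s.
= 60.21 km/s.

v_esc ≈ 60.2 km/s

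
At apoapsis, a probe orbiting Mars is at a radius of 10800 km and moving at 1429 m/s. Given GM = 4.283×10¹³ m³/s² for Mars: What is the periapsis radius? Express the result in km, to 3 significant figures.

r_a = 1.080×10⁷ m.
Specific energy ε = v²/2 − μ/r = -2.945×10⁶ J/kg, so a = −μ/(2ε) = 7.272×10⁶ m.
The apsides satisfy r_p + r_a = 2a, so the periapsis radius is 2a − r_a = 3.745×10⁶ m = 3744.7 km.

periapsis radius ≈ 3740 km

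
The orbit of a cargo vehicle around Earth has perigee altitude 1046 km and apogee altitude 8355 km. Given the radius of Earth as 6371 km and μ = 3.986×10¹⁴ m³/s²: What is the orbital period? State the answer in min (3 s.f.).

r_p = 6371 + 1046 = 7417.0 km = 7.4170×10⁶ m.
r_a = 6371 + 8355 = 14726 km = 1.4726×10⁷ m.
Semi-major axis a = (r_p + r_a)/2 = (7417.0 + 14726)/2 = 11072 km = 1.107×10⁷ m.
By Kepler's third law T = 2π√(a³/μ) = 2π × 1.845×10³ = 1.159×10⁴ s.
= 193.2 min.

T ≈ 193 min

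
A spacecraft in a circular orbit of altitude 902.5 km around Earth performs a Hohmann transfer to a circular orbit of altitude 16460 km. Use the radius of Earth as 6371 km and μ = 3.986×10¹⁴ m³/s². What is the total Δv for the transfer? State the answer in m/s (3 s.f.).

Δv_total ≈ 2990 m/s

r₁ = 6371 + 902.5 = 7273.5 km = 7.2735×10⁶ m.
r₂ = 6371 + 16460 = 22831 km = 2.2831×10⁷ m.
Transfer ellipse a_t = (r₁ + r₂)/2 = 1.505×10⁷ m.
At r₁: circular v_c1 = √(μ/r₁) = 7403 m/s; transfer-perigee v_p = √[μ(2/r₁ − 1/a_t)] = 9117 m/s.
Δv₁ = v_p − v_c1 = 1714 m/s.
At r₂: circular v_c2 = √(μ/r₂) = 4178 m/s; transfer-apogee v_a = √[μ(2/r₂ − 1/a_t)] = 2905 m/s.
Δv₂ = v_c2 − v_a = 1274 m/s.
Total Δv = Δv₁ + Δv₂ = 2988 m/s.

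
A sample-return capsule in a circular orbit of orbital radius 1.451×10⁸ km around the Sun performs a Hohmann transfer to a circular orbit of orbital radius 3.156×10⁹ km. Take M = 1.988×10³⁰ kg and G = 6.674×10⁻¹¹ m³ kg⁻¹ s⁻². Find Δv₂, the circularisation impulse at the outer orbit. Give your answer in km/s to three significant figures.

μ = GM = 6.674×10⁻¹¹ × 1.988×10³⁰ = 1.327×10²⁰ m³/s².
r₁ = 1.451×10⁸ km = 1.451×10¹¹ m.
r₂ = 3.156×10⁹ km = 3.156×10¹² m.
Transfer ellipse a_t = (r₁ + r₂)/2 = 1.651×10¹² m.
At r₁: circular v_c1 = √(μ/r₁) = 30240 m/s; transfer-perihelion v_p = √[μ(2/r₁ − 1/a_t)] = 41810 m/s.
At r₂: circular v_c2 = √(μ/r₂) = 6484 m/s; transfer-aphelion v_a = √[μ(2/r₂ − 1/a_t)] = 1922 m/s.
Δv₂ = v_c2 − v_a = 4561 m/s.
= 4.561 km/s.

Δv ≈ 4.56 km/s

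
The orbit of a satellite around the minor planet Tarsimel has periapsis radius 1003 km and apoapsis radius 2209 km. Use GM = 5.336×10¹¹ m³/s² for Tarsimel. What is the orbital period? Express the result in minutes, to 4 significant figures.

T ≈ 291.8 minutes

Semi-major axis a = (r_p + r_a)/2 = (1003.0 + 2209.0)/2 = 1606.0 km = 1.606×10⁶ m.
By Kepler's third law T = 2π√(a³/μ) = 2π × 2.786×10³ = 1.751×10⁴ s.
= 291.8 minutes.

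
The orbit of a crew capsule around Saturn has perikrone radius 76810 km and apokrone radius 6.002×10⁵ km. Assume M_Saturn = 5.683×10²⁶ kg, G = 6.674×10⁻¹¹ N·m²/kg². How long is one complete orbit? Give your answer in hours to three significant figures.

μ = GM = 6.674×10⁻¹¹ × 5.683×10²⁶ = 3.793×10¹⁶ m³/s².
Semi-major axis a = (r_p + r_a)/2 = (76810 + 6.0020×10⁵)/2 = 3.3850×10⁵ km = 3.385×10⁸ m.
By Kepler's third law T = 2π√(a³/μ) = 2π × 3.198×10⁴ = 2.009×10⁵ s.
= 55.81 hours.

T ≈ 55.8 hours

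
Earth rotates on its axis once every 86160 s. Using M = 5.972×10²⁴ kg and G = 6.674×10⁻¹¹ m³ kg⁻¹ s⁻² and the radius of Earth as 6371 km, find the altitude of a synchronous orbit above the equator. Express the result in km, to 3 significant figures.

h_sync ≈ 35800 km

μ = GM = 6.674×10⁻¹¹ × 5.972×10²⁴ = 3.986×10¹⁴ m³/s².
A synchronous orbit has period T, so by Kepler's third law a = (μT²/4π²)^(1/3).
μT²/4π² = 3.986×10¹⁴ × (8.616×10⁴)² / 39.48 = 7.495×10²² m³.
a = 4.216×10⁷ m = 42162 km.
Altitude h = a − R = 42162 − 6371 = 35791 km.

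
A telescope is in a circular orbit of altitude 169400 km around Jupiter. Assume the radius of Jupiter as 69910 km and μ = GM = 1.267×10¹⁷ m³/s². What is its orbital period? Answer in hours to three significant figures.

r = 69910 + 169400 = 239310 km = 2.3931×10⁸ m.
Kepler's third law: T = 2π√(r³/μ) = 2π√((2.393×10⁸)³ / 1.267×10¹⁷).
r³/μ = 1.082×10⁸ s², so T = 2π × 1.040×10⁴ = 6.535×10⁴ s.
Converting: 6.535×10⁴ s ÷ 3600 = 18.15 hours.

T ≈ 18.2 hours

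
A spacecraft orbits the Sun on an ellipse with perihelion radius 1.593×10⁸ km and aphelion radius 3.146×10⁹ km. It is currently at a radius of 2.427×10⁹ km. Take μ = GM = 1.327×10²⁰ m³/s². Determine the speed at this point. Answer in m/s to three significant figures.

Semi-major axis a = (r_p + r_a)/2 = 1.6526×10⁹ km = 1.653×10¹² m.
Vis-viva: v² = μ(2/r − 1/a) = 1.327×10²⁰ × (8.241×10⁻¹³ − 6.051×10⁻¹³) = 2.906×10⁷ m²/s².
v = 5391 m/s.

v ≈ 5390 m/s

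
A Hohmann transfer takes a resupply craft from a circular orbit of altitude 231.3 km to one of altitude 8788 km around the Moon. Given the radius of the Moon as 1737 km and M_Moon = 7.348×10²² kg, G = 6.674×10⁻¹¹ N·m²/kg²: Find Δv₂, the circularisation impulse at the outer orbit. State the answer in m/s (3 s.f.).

Δv ≈ 299 m/s

μ = GM = 6.674×10⁻¹¹ × 7.348×10²² = 4.904×10¹² m³/s².
r₁ = 1737 + 231.3 = 1968.3 km = 1.9683×10⁶ m.
r₂ = 1737 + 8788 = 10525 km = 1.0525×10⁷ m.
Transfer ellipse a_t = (r₁ + r₂)/2 = 6.247×10⁶ m.
At r₁: circular v_c1 = √(μ/r₁) = 1578 m/s; transfer-perilune v_p = √[μ(2/r₁ − 1/a_t)] = 2049 m/s.
At r₂: circular v_c2 = √(μ/r₂) = 682.6 m/s; transfer-apolune v_a = √[μ(2/r₂ − 1/a_t)] = 383.2 m/s.
Δv₂ = v_c2 − v_a = 299.4 m/s.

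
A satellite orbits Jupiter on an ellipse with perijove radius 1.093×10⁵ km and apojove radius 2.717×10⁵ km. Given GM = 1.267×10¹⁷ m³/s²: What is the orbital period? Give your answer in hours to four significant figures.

T ≈ 12.89 hours

Semi-major axis a = (r_p + r_a)/2 = (1.0930×10⁵ + 2.7170×10⁵)/2 = 1.9050×10⁵ km = 1.905×10⁸ m.
By Kepler's third law T = 2π√(a³/μ) = 2π × 7.387×10³ = 4.641×10⁴ s.
= 12.89 hours.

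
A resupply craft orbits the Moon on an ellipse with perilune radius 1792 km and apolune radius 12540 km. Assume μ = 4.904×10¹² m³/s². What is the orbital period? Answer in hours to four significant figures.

Semi-major axis a = (r_p + r_a)/2 = (1792.0 + 12540)/2 = 7166.0 km = 7.166×10⁶ m.
By Kepler's third law T = 2π√(a³/μ) = 2π × 8.662×10³ = 5.443×10⁴ s.
= 15.12 hours.

T ≈ 15.12 hours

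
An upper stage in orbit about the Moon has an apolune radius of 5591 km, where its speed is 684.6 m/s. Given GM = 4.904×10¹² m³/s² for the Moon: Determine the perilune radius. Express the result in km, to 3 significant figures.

perilune radius ≈ 2040 km

r_a = 5.591×10⁶ m.
Specific energy ε = v²/2 − μ/r = -6.428×10⁵ J/kg, so a = −μ/(2ε) = 3.815×10⁶ m.
The apsides satisfy r_p + r_a = 2a, so the perilune radius is 2a − r_a = 2.038×10⁶ m = 2038.3 km.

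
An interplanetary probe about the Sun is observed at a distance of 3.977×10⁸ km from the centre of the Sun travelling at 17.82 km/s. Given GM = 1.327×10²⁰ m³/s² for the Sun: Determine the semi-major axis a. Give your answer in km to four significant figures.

r = 3.977×10¹¹ m.
Vis-viva rearranged: 1/a = 2/r − v²/μ = 5.029×10⁻¹² − 2.393×10⁻¹² = 2.636×10⁻¹² m⁻¹.
a = 3.794×10¹¹ m = 3.7938×10⁸ km.

a ≈ 3.794×10⁸ km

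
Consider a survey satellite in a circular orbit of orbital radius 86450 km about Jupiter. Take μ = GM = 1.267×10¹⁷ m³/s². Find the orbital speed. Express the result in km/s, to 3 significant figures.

r = 86450 km = 8.645×10⁷ m.
For a circular orbit v = √(μ/r) = √(1.267×10¹⁷ / 8.645×10⁷) = √(1.466×10⁹) = 38280 m/s.
That is 38.28 km/s.

v ≈ 38.3 km/s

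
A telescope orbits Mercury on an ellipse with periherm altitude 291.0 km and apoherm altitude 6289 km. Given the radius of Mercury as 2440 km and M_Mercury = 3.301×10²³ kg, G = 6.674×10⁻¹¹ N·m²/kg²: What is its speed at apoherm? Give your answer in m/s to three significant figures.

μ = GM = 6.674×10⁻¹¹ × 3.301×10²³ = 2.203×10¹³ m³/s².
r_p = 2440 + 291.0 = 2731.0 km = 2.7310×10⁶ m.
r_a = 2440 + 6289 = 8729.0 km = 8.7290×10⁶ m.
Semi-major axis a = (r_p + r_a)/2 = 5730.0 km = 5.730×10⁶ m.
Vis-viva: v² = μ(2/r − 1/a) = 2.203×10¹³ × (2.291×10⁻⁷ − 1.745×10⁻⁷) = 1.203×10⁶ m²/s².
v = 1097 m/s.

v ≈ 1100 m/s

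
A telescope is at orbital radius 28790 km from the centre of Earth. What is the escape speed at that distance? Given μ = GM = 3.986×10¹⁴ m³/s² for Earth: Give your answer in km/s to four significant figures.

v_esc ≈ 5.262 km/s

r = 28790 km = 2.879×10⁷ m.
Escape speed v_esc = √(2μ/r) = √(2 × 3.986×10¹⁴ / 2.879×10⁷) = √(2.769×10⁷) = 5262 m/s.
= 5.262 km/s.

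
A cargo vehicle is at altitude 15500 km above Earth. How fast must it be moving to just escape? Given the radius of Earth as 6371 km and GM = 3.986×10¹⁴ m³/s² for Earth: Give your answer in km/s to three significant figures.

v_esc ≈ 6.04 km/s

r = 6371 + 15500 = 21871 km = 2.1871×10⁷ m.
Escape speed v_esc = √(2μ/r) = √(2 × 3.986×10¹⁴ / 2.187×10⁷) = √(3.645×10⁷) = 6037 m/s.
= 6.037 km/s.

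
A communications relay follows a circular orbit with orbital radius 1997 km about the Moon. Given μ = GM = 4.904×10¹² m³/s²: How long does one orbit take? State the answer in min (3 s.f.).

r = 1997 km = 1.997×10⁶ m.
Kepler's third law: T = 2π√(r³/μ) = 2π√((1.997×10⁶)³ / 4.904×10¹²).
r³/μ = 1.624×10⁶ s², so T = 2π × 1.274×10³ = 8.007×10³ s.
Converting: 8.007×10³ s ÷ 60.00 = 133.5 min.

T ≈ 133 min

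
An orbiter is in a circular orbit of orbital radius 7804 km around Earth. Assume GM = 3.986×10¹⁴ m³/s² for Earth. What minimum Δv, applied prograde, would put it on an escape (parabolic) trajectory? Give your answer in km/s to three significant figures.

r = 7804 km = 7.804×10⁶ m.
Circular speed v_c = √(μ/r) = 7147 m/s.
Escape speed v_esc = √(2μ/r) = √2 × v_c = 10110 m/s.
Δv = v_esc − v_c = 2960 m/s = 2.960 km/s.

Δv ≈ 2.96 km/s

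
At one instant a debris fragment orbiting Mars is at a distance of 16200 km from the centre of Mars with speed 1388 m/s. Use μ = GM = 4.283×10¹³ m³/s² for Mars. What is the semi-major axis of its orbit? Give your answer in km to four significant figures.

r = 1.620×10⁷ m.
Specific orbital energy ε = v²/2 − μ/r = (1388)²/2 − 4.283×10¹³/1.620×10⁷ = -1.681×10⁶ J/kg.
Since ε = −μ/(2a), a = −μ/(2ε) = 1.274×10⁷ m = 12743 km.

a ≈ 12740 km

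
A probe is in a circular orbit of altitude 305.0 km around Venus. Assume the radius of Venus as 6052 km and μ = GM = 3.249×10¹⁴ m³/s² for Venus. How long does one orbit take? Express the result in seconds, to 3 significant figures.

T ≈ 5590 seconds

r = 6052 + 305.0 = 6357.0 km = 6.3570×10⁶ m.
Kepler's third law: T = 2π√(r³/μ) = 2π√((6.357×10⁶)³ / 3.249×10¹⁴).
r³/μ = 7.907×10⁵ s², so T = 2π × 8.892×10² = 5.587×10³ s.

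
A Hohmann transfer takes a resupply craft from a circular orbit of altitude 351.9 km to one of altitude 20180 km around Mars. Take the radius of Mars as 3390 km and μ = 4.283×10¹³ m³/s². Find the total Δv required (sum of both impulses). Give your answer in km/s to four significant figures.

r₁ = 3390 + 351.9 = 3741.9 km = 3.7419×10⁶ m.
r₂ = 3390 + 20180 = 23570 km = 2.3570×10⁷ m.
Transfer ellipse a_t = (r₁ + r₂)/2 = 1.366×10⁷ m.
At r₁: circular v_c1 = √(μ/r₁) = 3383 m/s; transfer-periapsis v_p = √[μ(2/r₁ − 1/a_t)] = 4445 m/s.
Δv₁ = v_p − v_c1 = 1062 m/s.
At r₂: circular v_c2 = √(μ/r₂) = 1348 m/s; transfer-apoapsis v_a = √[μ(2/r₂ − 1/a_t)] = 705.6 m/s.
Δv₂ = v_c2 − v_a = 642.4 m/s.
Total Δv = Δv₁ + Δv₂ = 1704 m/s = 1.704 km/s.

Δv_total ≈ 1.704 km/s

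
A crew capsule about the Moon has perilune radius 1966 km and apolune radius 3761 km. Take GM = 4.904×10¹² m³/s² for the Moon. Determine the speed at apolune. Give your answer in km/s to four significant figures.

Semi-major axis a = (r_p + r_a)/2 = 2863.5 km = 2.864×10⁶ m.
Vis-viva: v² = μ(2/r − 1/a) = 4.904×10¹² × (5.318×10⁻⁷ − 3.492×10⁻⁷) = 8.952×10⁵ m²/s².
v = 946.2 m/s = 0.9462 km/s.

v ≈ 0.9462 km/s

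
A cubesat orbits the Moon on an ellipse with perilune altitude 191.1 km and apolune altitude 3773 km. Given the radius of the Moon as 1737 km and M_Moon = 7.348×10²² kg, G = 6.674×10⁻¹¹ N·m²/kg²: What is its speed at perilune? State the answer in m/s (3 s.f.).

μ = GM = 6.674×10⁻¹¹ × 7.348×10²² = 4.904×10¹² m³/s².
r_p = 1737 + 191.1 = 1928.1 km = 1.9281×10⁶ m.
r_a = 1737 + 3773 = 5510.0 km = 5.5100×10⁶ m.
Semi-major axis a = (r_p + r_a)/2 = 3719.1 km = 3.719×10⁶ m.
Vis-viva: v² = μ(2/r − 1/a) = 4.904×10¹² × (1.037×10⁻⁶ − 2.689×10⁻⁷) = 3.768×10⁶ m²/s².
v = 1941 m/s.

v ≈ 1940 m/s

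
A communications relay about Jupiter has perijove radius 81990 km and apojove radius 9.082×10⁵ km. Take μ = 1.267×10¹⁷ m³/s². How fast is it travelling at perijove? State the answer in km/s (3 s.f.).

v ≈ 53.2 km/s

Semi-major axis a = (r_p + r_a)/2 = 4.9510×10⁵ km = 4.951×10⁸ m.
Vis-viva: v² = μ(2/r − 1/a) = 1.267×10¹⁷ × (2.439×10⁻⁸ − 2.020×10⁻⁹) = 2.835×10⁹ m²/s².
v = 53240 m/s = 53.24 km/s.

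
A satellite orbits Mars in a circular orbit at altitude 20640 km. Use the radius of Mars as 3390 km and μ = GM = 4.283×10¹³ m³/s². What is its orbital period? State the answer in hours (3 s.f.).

r = 3390 + 20640 = 24030 km = 2.4030×10⁷ m.
Kepler's third law: T = 2π√(r³/μ) = 2π√((2.403×10⁷)³ / 4.283×10¹³).
r³/μ = 3.240×10⁸ s², so T = 2π × 1.800×10⁴ = 1.131×10⁵ s.
Converting: 1.131×10⁵ s ÷ 3600 = 31.41 hours.

T ≈ 31.4 hours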